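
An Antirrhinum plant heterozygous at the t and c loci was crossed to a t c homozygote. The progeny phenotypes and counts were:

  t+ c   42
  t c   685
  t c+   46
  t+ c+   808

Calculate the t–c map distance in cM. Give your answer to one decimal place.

The two most frequent classes, t+ c+ (808) and t c (685), are the parental types, so the F1 was t+ c+ / t c.
The recombinant classes are t+ c and t c+: 42 + 46 = 88.
Recombination frequency = 88/1581 = 0.0557 ≈ 5.6%, i.e. 5.6 cM.

5.6 cM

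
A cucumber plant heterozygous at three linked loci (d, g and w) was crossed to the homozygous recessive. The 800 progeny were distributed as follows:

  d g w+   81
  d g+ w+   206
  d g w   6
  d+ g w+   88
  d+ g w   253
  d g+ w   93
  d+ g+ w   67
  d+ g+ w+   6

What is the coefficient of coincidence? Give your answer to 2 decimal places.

The two most frequent reciprocal classes, d+ g w and d g+ w+, are the parental types, so the F1 was d+ g w / d g+ w+.
The two rarest classes, d g w and d+ g+ w+, are the double crossovers. Comparing them with the parentals, only the d allele has switched, so d is the middle locus and the order is w – d – g.
w–d: (181 + 12)/800 = 0.2412; d–g: (148 + 12)/800 = 0.2000.
Expected DCO frequency = 0.2412 × 0.2000 ≈ 0.04824; observed = 12/800 ≈ 0.01500.
Coefficient of coincidence = 0.01500/0.04824 ≈ 0.31.

0.31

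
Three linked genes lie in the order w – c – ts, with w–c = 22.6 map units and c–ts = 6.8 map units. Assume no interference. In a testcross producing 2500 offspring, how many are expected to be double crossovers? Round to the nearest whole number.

Map distances give recombination frequencies of 0.226 and 0.068 for the two intervals.
With no interference, expected double-crossover frequency = 0.226 × 0.068 = 0.01537.
Expected number = 0.01537 × 2500 = 38.42 ≈ 38.

38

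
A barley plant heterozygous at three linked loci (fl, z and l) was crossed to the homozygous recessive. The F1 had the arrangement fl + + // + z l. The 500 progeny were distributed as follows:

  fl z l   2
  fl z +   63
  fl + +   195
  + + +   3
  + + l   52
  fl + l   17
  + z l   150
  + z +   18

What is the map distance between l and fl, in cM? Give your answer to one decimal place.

8.0 cM

The two rarest classes, + + + and fl z l, are the double crossovers. Comparing them with the parentals, only the fl allele has switched, so fl is the middle locus and the order is z – fl – l.
Crossovers in the fl–l interval produce the single-crossover classes fl + l and + z + (17 + 18 = 35) plus the double crossovers (5).
RF(fl–l) = (35 + 5) / 500 = 40/500 = 0.0800 → 8.0 cM.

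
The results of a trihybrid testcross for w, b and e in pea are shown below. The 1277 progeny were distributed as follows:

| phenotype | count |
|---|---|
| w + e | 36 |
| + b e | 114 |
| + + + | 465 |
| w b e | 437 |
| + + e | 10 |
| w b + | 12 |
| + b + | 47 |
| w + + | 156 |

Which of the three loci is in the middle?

The two most frequent reciprocal classes, + + + and w b e, are the parental types, so the F1 was + + + / w b e.
The two rarest classes, + + e and w b +, are the double crossovers. Comparing them with the parentals, only the e allele has switched, so e is the middle locus and the order is b – e – w.

e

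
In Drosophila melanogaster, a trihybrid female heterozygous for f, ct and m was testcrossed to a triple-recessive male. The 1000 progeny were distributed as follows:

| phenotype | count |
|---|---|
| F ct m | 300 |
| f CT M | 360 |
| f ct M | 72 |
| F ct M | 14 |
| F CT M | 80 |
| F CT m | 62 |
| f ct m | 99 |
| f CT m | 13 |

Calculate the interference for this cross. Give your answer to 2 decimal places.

0.19

The two most frequent reciprocal classes, F ct m and f CT M, are the parental types, so the F1 was F ct m / f CT M.
The two rarest classes, F ct M and f CT m, are the double crossovers. Comparing them with the parentals, only the m allele has switched, so m is the middle locus and the order is f – m – ct.
f–m: (179 + 27)/1000 = 0.2060; m–ct: (134 + 27)/1000 = 0.1610.
Expected DCO frequency = 0.2060 × 0.1610 ≈ 0.03317; observed = 27/1000 ≈ 0.02700.
Coefficient of coincidence = 0.02700/0.03317 ≈ 0.81; interference = 1 − 0.81 = 0.19.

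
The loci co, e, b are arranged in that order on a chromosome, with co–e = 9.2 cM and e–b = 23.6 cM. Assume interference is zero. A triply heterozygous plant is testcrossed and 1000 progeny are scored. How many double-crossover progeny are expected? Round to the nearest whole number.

Map distances give recombination frequencies of 0.092 and 0.236 for the two intervals.
With no interference, expected double-crossover frequency = 0.092 × 0.236 = 0.02171.
Expected number = 0.02171 × 1000 = 21.71 ≈ 22.

22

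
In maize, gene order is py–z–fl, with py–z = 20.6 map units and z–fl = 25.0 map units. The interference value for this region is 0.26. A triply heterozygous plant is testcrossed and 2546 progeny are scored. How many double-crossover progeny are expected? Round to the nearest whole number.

97

Map distances give recombination frequencies of 0.206 and 0.250 for the two intervals.
With interference 0.26 (so coincidence = 0.74), expected double-crossover frequency = 0.206 × 0.250 × 0.74 = 0.03811.
Expected number = 0.03811 × 2546 = 97.03 ≈ 97.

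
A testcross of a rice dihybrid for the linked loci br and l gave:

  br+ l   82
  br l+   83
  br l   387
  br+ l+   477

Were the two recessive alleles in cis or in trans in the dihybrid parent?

The two most frequent classes are br+ l+ (477) and br l (387); these are the parental (non-recombinant) types.
So the F1 carried br+ l+ on one chromosome and br l on the other — the recessive alleles are on the same chromosome (cis / coupling).

cis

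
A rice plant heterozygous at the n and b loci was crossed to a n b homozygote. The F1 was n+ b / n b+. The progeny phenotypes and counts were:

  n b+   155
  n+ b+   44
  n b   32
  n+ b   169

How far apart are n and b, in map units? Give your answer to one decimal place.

19.0 map units

The recombinant classes are n+ b+ and n b: 44 + 32 = 76.
Recombination frequency = 76/400 = 0.1900 ≈ 19.0%, i.e. 19.0 map units.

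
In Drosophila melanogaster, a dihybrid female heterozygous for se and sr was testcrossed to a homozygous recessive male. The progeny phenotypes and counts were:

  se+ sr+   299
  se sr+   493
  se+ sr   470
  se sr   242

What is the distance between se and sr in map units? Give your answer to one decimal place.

36.0 map units

The two most frequent classes, se+ sr (470) and se sr+ (493), are the parental types, so the F1 was se+ sr / se sr+.
The recombinant classes are se+ sr+ and se sr: 299 + 242 = 541.
Recombination frequency = 541/1504 = 0.3597 ≈ 36.0%, i.e. 36.0 map units.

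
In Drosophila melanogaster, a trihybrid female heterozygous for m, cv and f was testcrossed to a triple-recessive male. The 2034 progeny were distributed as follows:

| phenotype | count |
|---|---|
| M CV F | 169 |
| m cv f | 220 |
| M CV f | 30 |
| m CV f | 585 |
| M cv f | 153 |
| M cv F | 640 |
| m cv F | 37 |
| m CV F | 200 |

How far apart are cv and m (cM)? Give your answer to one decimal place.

The two most frequent reciprocal classes, m CV f and M cv F, are the parental types, so the F1 was m CV f / M cv F.
The two rarest classes, M CV f and m cv F, are the double crossovers. Comparing them with the parentals, only the m allele has switched, so m is the middle locus and the order is f – m – cv.
Crossovers in the m–cv interval produce the single-crossover classes m cv f and M CV F (220 + 169 = 389) plus the double crossovers (67).
RF(m–cv) = (389 + 67) / 2034 = 456/2034 = 0.2242 → 22.4 cM.

22.4 cM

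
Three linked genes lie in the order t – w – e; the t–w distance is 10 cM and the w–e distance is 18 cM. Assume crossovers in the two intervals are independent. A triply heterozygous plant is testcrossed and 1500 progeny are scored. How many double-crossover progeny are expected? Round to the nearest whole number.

Map distances give recombination frequencies of 0.100 and 0.180 for the two intervals.
With no interference, expected double-crossover frequency = 0.100 × 0.180 = 0.01800.
Expected number = 0.01800 × 1500 = 27.00 ≈ 27.

27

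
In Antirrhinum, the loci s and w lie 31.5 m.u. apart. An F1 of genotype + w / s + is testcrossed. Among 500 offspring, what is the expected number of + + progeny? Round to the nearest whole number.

A map distance of 31.5 m.u. corresponds to a recombination frequency of 0.315.
The F1 is + w / s +, so + + is a recombinant gamete class with expected frequency r/2 = 0.315/2 = 0.1575.
Expected number = 0.1575 × 500 = 78.75 ≈ 79.

79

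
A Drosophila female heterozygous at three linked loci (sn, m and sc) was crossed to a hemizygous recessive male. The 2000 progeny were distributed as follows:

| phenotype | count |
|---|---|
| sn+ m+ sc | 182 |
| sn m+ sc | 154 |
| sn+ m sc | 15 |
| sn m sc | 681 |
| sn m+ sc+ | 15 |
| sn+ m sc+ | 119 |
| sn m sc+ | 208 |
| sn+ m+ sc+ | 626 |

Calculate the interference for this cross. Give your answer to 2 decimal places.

The two most frequent reciprocal classes, sn m sc and sn+ m+ sc+, are the parental types, so the F1 was sn m sc / sn+ m+ sc+.
The two rarest classes, sn+ m sc and sn m+ sc+, are the double crossovers. Comparing them with the parentals, only the sn allele has switched, so sn is the middle locus and the order is sc – sn – m.
sc–sn: (390 + 30)/2000 = 0.2100; sn–m: (273 + 30)/2000 = 0.1515.
Expected DCO frequency = 0.2100 × 0.1515 ≈ 0.03181; observed = 30/2000 ≈ 0.01500.
Coefficient of coincidence = 0.01500/0.03181 ≈ 0.47; interference = 1 − 0.47 = 0.53.

0.53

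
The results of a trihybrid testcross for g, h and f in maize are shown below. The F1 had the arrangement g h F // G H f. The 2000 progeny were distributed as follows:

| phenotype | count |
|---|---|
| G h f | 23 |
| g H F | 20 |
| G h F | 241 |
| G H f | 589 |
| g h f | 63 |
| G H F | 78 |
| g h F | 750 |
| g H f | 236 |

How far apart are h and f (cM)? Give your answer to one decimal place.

9.2 cM

The two rarest classes, g H F and G h f, are the double crossovers. Comparing them with the parentals, only the h allele has switched, so h is the middle locus and the order is f – h – g.
Crossovers in the f–h interval produce the single-crossover classes g h f and G H F (63 + 78 = 141) plus the double crossovers (43).
RF(f–h) = (141 + 43) / 2000 = 184/2000 = 0.0920 → 9.2 cM.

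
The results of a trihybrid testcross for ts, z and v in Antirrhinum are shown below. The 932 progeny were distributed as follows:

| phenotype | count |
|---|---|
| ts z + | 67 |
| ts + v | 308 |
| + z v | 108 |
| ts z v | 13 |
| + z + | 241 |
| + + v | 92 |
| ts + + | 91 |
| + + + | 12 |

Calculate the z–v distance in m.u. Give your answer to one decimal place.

The two most frequent reciprocal classes, ts + v and + z +, are the parental types, so the F1 was ts + v / + z +.
The two rarest classes, ts z v and + + +, are the double crossovers. Comparing them with the parentals, only the z allele has switched, so z is the middle locus and the order is v – z – ts.
Crossovers in the v–z interval produce the single-crossover classes ts + + and + z v (91 + 108 = 199) plus the double crossovers (25).
RF(v–z) = (199 + 25) / 932 = 224/932 = 0.2403 → 24.0 m.u.

24.0 m.u.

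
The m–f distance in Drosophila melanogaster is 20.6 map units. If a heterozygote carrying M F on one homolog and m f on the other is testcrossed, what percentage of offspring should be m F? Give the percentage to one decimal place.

A map distance of 20.6 map units corresponds to a recombination frequency of 0.206.
The F1 is M F / m f, so m F is a recombinant gamete class with expected frequency r/2 = 0.206/2 = 0.1030.
That is 0.1030 = 10.3% of the progeny.

10.3%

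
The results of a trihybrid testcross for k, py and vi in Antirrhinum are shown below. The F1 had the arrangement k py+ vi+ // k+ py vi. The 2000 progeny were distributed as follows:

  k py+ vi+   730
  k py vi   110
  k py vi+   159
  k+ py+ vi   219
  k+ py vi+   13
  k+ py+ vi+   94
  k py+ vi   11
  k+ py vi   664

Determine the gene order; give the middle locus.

The two rarest classes, k py+ vi and k+ py vi+, are the double crossovers. Comparing them with the parentals, only the vi allele has switched, so vi is the middle locus and the order is k – vi – py.

vi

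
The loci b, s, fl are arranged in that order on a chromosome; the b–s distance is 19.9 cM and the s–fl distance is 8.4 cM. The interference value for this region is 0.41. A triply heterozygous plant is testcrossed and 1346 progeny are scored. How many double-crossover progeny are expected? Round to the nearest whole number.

13

Map distances give recombination frequencies of 0.199 and 0.084 for the two intervals.
With interference 0.41 (so coincidence = 0.59), expected double-crossover frequency = 0.199 × 0.084 × 0.59 = 0.00986.
Expected number = 0.00986 × 1346 = 13.27 ≈ 13.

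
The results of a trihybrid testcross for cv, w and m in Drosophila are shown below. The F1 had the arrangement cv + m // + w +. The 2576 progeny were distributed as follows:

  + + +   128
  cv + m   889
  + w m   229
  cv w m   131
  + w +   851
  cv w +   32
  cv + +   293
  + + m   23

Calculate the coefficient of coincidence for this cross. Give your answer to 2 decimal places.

The two rarest classes, + + m and cv w +, are the double crossovers. Comparing them with the parentals, only the cv allele has switched, so cv is the middle locus and the order is w – cv – m.
w–cv: (259 + 55)/2576 = 0.1219; cv–m: (522 + 55)/2576 = 0.2240.
Expected DCO frequency = 0.1219 × 0.2240 ≈ 0.02731; observed = 55/2576 ≈ 0.02135.
Coefficient of coincidence = 0.02135/0.02731 ≈ 0.78.

0.78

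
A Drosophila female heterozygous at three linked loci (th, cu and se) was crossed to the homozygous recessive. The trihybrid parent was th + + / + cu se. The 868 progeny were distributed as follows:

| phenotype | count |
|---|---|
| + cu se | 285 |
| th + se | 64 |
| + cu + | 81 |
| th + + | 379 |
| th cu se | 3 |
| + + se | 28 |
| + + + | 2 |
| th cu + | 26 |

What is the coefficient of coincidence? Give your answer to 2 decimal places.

The two rarest classes, + + + and th cu se, are the double crossovers. Comparing them with the parentals, only the th allele has switched, so th is the middle locus and the order is cu – th – se.
cu–th: (54 + 5)/868 = 0.0680; th–se: (145 + 5)/868 = 0.1728.
Expected DCO frequency = 0.0680 × 0.1728 ≈ 0.01175; observed = 5/868 ≈ 0.00576.
Coefficient of coincidence = 0.00576/0.01175 ≈ 0.49.

0.49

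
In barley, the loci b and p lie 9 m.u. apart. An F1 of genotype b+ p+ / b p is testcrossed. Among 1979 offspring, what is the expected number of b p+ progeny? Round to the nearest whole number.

89

A map distance of 9 m.u. corresponds to a recombination frequency of 0.090.
The F1 is b+ p+ / b p, so b p+ is a recombinant gamete class with expected frequency r/2 = 0.090/2 = 0.0450.
Expected number = 0.0450 × 1979 = 89.05 ≈ 89.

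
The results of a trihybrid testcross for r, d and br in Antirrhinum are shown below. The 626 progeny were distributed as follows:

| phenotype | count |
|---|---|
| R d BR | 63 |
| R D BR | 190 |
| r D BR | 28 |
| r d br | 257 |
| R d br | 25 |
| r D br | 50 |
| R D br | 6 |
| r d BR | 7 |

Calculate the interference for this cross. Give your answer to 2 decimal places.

The two most frequent reciprocal classes, r d br and R D BR, are the parental types, so the F1 was r d br / R D BR.
The two rarest classes, r d BR and R D br, are the double crossovers. Comparing them with the parentals, only the br allele has switched, so br is the middle locus and the order is d – br – r.
d–br: (113 + 13)/626 = 0.2013; br–r: (53 + 13)/626 = 0.1054.
Expected DCO frequency = 0.2013 × 0.1054 ≈ 0.02122; observed = 13/626 ≈ 0.02077.
Coefficient of coincidence = 0.02077/0.02122 ≈ 0.98; interference = 1 − 0.98 = 0.02.

0.02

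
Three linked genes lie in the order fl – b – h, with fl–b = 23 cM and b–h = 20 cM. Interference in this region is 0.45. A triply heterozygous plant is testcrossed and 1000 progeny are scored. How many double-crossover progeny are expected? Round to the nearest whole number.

25

Map distances give recombination frequencies of 0.230 and 0.200 for the two intervals.
With interference 0.45 (so coincidence = 0.55), expected double-crossover frequency = 0.230 × 0.200 × 0.55 = 0.02530.
Expected number = 0.02530 × 1000 = 25.30 ≈ 25.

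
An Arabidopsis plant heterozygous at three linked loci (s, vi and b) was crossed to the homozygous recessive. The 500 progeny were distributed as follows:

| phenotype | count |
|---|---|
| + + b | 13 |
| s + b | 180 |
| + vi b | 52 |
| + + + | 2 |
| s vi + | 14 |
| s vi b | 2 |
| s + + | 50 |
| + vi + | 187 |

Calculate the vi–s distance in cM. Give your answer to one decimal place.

6.2 cM

The two most frequent reciprocal classes, + vi + and s + b, are the parental types, so the F1 was + vi + / s + b.
The two rarest classes, + + + and s vi b, are the double crossovers. Comparing them with the parentals, only the vi allele has switched, so vi is the middle locus and the order is s – vi – b.
Crossovers in the s–vi interval produce the single-crossover classes s vi + and + + b (14 + 13 = 27) plus the double crossovers (4).
RF(s–vi) = (27 + 4) / 500 = 31/500 = 0.0620 → 6.2 cM.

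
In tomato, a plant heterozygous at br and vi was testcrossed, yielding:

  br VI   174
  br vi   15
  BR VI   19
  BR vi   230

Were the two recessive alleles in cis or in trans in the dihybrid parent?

The two most frequent classes are BR vi (230) and br VI (174); these are the parental (non-recombinant) types.
So the F1 carried BR vi on one chromosome and br VI on the other — the recessive alleles are on opposite chromosomes (trans / repulsion).

trans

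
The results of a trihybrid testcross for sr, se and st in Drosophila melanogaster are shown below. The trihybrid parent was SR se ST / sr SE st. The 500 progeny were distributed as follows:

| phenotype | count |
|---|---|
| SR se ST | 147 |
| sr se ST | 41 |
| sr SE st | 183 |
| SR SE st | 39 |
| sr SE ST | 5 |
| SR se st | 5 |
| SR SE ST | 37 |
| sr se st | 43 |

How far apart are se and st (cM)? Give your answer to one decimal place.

The two rarest classes, SR se st and sr SE ST, are the double crossovers. Comparing them with the parentals, only the st allele has switched, so st is the middle locus and the order is sr – st – se.
Crossovers in the st–se interval produce the single-crossover classes SR SE ST and sr se st (37 + 43 = 80) plus the double crossovers (10).
RF(st–se) = (80 + 10) / 500 = 90/500 = 0.1800 → 18.0 cM.

18.0 cM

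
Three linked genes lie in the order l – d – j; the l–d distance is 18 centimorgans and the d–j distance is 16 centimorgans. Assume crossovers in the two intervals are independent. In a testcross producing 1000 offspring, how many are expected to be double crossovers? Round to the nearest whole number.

29

Map distances give recombination frequencies of 0.180 and 0.160 for the two intervals.
With no interference, expected double-crossover frequency = 0.180 × 0.160 = 0.02880.
Expected number = 0.02880 × 1000 = 28.80 ≈ 29.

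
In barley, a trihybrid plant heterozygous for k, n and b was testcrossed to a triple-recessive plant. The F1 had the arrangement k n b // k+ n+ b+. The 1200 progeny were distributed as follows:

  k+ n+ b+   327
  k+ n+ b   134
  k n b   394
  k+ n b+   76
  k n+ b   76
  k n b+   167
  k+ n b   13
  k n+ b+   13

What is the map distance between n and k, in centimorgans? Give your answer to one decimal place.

The two rarest classes, k+ n b and k n+ b+, are the double crossovers. Comparing them with the parentals, only the k allele has switched, so k is the middle locus and the order is n – k – b.
Crossovers in the n–k interval produce the single-crossover classes k n+ b and k+ n b+ (76 + 76 = 152) plus the double crossovers (26).
RF(n–k) = (152 + 26) / 1200 = 178/1200 = 0.1483 → 14.8 centimorgans.

14.8 centimorgans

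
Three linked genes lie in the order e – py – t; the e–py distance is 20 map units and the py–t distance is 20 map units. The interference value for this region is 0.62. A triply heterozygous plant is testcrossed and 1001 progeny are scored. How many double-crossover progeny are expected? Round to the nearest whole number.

Map distances give recombination frequencies of 0.200 and 0.200 for the two intervals.
With interference 0.62 (so coincidence = 0.38), expected double-crossover frequency = 0.200 × 0.200 × 0.38 = 0.01520.
Expected number = 0.01520 × 1001 = 15.22 ≈ 15.

15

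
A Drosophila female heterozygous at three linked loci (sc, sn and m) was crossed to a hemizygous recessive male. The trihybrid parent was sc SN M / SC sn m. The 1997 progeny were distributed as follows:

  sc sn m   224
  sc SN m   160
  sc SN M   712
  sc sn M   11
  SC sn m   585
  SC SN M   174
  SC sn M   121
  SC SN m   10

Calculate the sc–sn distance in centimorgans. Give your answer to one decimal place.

The two rarest classes, sc sn M and SC SN m, are the double crossovers. Comparing them with the parentals, only the sn allele has switched, so sn is the middle locus and the order is sc – sn – m.
Crossovers in the sc–sn interval produce the single-crossover classes SC SN M and sc sn m (174 + 224 = 398) plus the double crossovers (21).
RF(sc–sn) = (398 + 21) / 1997 = 419/1997 = 0.2098 → 21.0 centimorgans.

21.0 centimorgans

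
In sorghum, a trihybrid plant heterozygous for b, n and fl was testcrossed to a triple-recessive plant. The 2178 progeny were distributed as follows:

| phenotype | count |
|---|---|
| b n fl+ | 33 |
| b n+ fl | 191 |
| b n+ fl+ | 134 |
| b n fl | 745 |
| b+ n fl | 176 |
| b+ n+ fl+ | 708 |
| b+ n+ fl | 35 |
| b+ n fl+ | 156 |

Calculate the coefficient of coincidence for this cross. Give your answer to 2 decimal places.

0.94

The two most frequent reciprocal classes, b+ n+ fl+ and b n fl, are the parental types, so the F1 was b+ n+ fl+ / b n fl.
The two rarest classes, b+ n+ fl and b n fl+, are the double crossovers. Comparing them with the parentals, only the fl allele has switched, so fl is the middle locus and the order is b – fl – n.
b–fl: (310 + 68)/2178 = 0.1736; fl–n: (347 + 68)/2178 = 0.1905.
Expected DCO frequency = 0.1736 × 0.1905 ≈ 0.03307; observed = 68/2178 ≈ 0.03122.
Coefficient of coincidence = 0.03122/0.03307 ≈ 0.94.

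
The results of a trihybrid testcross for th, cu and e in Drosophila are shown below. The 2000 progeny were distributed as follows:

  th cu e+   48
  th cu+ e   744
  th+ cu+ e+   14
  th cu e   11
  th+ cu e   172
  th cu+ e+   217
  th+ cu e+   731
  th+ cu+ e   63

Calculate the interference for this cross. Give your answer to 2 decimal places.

The two most frequent reciprocal classes, th+ cu e+ and th cu+ e, are the parental types, so the F1 was th+ cu e+ / th cu+ e.
The two rarest classes, th+ cu+ e+ and th cu e, are the double crossovers. Comparing them with the parentals, only the cu allele has switched, so cu is the middle locus and the order is e – cu – th.
e–cu: (389 + 25)/2000 = 0.2070; cu–th: (111 + 25)/2000 = 0.0680.
Expected DCO frequency = 0.2070 × 0.0680 ≈ 0.01408; observed = 25/2000 ≈ 0.01250.
Coefficient of coincidence = 0.01250/0.01408 ≈ 0.89; interference = 1 − 0.89 = 0.11.

0.11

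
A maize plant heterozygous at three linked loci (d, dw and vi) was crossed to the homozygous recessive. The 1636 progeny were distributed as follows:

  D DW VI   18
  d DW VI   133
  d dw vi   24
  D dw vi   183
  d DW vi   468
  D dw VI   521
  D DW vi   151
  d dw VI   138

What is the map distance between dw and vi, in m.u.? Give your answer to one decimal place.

21.9 m.u.

The two most frequent reciprocal classes, d DW vi and D dw VI, are the parental types, so the F1 was d DW vi / D dw VI.
The two rarest classes, d dw vi and D DW VI, are the double crossovers. Comparing them with the parentals, only the dw allele has switched, so dw is the middle locus and the order is vi – dw – d.
Crossovers in the vi–dw interval produce the single-crossover classes d DW VI and D dw vi (133 + 183 = 316) plus the double crossovers (42).
RF(vi–dw) = (316 + 42) / 1636 = 358/1636 = 0.2188 → 21.9 m.u.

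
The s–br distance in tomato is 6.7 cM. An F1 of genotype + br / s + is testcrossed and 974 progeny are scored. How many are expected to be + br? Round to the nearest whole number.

454

A map distance of 6.7 cM corresponds to a recombination frequency of 0.067.
The F1 is + br / s +, so + br is a parental gamete class with expected frequency (1 − r)/2 = 0.933/2 = 0.4665.
Expected number = 0.4665 × 974 = 454.37 ≈ 454.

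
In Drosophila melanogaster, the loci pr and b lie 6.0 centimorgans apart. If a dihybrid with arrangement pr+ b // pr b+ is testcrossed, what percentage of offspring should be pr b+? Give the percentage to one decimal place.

A map distance of 6.0 centimorgans corresponds to a recombination frequency of 0.060.
The F1 is pr+ b / pr b+, so pr b+ is a parental gamete class with expected frequency (1 − r)/2 = 0.940/2 = 0.4700.
That is 0.4700 = 47.0% of the progeny.

47.0%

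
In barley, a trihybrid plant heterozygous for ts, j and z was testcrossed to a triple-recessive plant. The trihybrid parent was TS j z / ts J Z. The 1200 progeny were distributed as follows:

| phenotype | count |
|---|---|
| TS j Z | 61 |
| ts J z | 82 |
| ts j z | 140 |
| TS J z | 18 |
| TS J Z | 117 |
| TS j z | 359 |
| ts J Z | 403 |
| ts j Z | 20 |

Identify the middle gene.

j

The two rarest classes, TS J z and ts j Z, are the double crossovers. Comparing them with the parentals, only the j allele has switched, so j is the middle locus and the order is z – j – ts.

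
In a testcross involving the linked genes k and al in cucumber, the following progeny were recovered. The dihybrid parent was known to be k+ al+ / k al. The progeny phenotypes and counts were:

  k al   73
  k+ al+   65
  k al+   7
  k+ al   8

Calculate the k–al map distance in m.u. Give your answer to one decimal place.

The recombinant classes are k+ al and k al+: 8 + 7 = 15.
Recombination frequency = 15/153 = 0.0980 ≈ 9.8%, i.e. 9.8 m.u.

9.8 m.u.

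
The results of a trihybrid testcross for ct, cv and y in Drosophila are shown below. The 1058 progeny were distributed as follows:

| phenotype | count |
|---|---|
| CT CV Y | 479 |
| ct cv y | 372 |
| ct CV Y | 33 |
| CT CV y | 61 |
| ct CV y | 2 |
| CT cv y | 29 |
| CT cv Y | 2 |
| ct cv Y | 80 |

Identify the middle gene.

The two most frequent reciprocal classes, CT CV Y and ct cv y, are the parental types, so the F1 was CT CV Y / ct cv y.
The two rarest classes, CT cv Y and ct CV y, are the double crossovers. Comparing them with the parentals, only the cv allele has switched, so cv is the middle locus and the order is y – cv – ct.

cv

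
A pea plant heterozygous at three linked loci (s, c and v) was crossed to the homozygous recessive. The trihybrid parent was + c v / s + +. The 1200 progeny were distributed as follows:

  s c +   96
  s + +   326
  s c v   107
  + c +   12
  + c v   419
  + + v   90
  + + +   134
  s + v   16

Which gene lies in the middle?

v

The two rarest classes, + c + and s + v, are the double crossovers. Comparing them with the parentals, only the v allele has switched, so v is the middle locus and the order is s – v – c.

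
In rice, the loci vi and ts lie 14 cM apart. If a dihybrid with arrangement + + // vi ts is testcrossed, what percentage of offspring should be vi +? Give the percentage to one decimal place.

7.0%

A map distance of 14 cM corresponds to a recombination frequency of 0.140.
The F1 is + + / vi ts, so vi + is a recombinant gamete class with expected frequency r/2 = 0.140/2 = 0.0700.
That is 0.0700 = 7.0% of the progeny.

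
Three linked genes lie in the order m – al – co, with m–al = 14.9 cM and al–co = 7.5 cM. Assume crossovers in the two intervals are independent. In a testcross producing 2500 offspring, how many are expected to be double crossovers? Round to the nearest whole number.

Map distances give recombination frequencies of 0.149 and 0.075 for the two intervals.
With no interference, expected double-crossover frequency = 0.149 × 0.075 = 0.01117.
Expected number = 0.01117 × 2500 = 27.94 ≈ 28.

28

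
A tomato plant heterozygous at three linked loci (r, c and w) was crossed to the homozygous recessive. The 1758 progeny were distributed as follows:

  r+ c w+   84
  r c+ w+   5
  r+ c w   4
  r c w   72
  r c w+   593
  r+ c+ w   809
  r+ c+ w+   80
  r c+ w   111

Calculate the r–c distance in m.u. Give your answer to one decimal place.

The two most frequent reciprocal classes, r c w+ and r+ c+ w, are the parental types, so the F1 was r c w+ / r+ c+ w.
The two rarest classes, r c+ w+ and r+ c w, are the double crossovers. Comparing them with the parentals, only the c allele has switched, so c is the middle locus and the order is r – c – w.
Crossovers in the r–c interval produce the single-crossover classes r+ c w+ and r c+ w (84 + 111 = 195) plus the double crossovers (9).
RF(r–c) = (195 + 9) / 1758 = 204/1758 = 0.1160 → 11.6 m.u.

11.6 m.u.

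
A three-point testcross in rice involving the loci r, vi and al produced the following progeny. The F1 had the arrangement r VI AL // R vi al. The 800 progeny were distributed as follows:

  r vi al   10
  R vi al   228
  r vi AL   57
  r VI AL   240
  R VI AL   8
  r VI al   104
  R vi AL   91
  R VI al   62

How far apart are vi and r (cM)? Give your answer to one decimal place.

17.1 cM

The two rarest classes, R VI AL and r vi al, are the double crossovers. Comparing them with the parentals, only the r allele has switched, so r is the middle locus and the order is al – r – vi.
Crossovers in the r–vi interval produce the single-crossover classes r vi AL and R VI al (57 + 62 = 119) plus the double crossovers (18).
RF(r–vi) = (119 + 18) / 800 = 137/800 = 0.1713 → 17.1 cM.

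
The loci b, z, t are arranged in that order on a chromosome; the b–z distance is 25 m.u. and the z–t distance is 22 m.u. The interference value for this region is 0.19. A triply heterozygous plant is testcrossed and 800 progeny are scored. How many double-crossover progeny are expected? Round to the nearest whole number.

Map distances give recombination frequencies of 0.250 and 0.220 for the two intervals.
With interference 0.19 (so coincidence = 0.81), expected double-crossover frequency = 0.250 × 0.220 × 0.81 = 0.04455.
Expected number = 0.04455 × 800 = 35.64 ≈ 36.

36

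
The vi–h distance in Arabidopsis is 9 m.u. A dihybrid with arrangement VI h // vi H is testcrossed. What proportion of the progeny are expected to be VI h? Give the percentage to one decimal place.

A map distance of 9 m.u. corresponds to a recombination frequency of 0.090.
The F1 is VI h / vi H, so VI h is a parental gamete class with expected frequency (1 − r)/2 = 0.910/2 = 0.4550.
That is 0.4550 = 45.5% of the progeny.

45.5%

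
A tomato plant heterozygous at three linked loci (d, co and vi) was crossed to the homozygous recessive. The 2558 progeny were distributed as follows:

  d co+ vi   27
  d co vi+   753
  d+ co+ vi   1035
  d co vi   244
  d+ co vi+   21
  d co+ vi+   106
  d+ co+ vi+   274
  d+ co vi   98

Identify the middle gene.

The two most frequent reciprocal classes, d co vi+ and d+ co+ vi, are the parental types, so the F1 was d co vi+ / d+ co+ vi.
The two rarest classes, d+ co vi+ and d co+ vi, are the double crossovers. Comparing them with the parentals, only the d allele has switched, so d is the middle locus and the order is co – d – vi.

d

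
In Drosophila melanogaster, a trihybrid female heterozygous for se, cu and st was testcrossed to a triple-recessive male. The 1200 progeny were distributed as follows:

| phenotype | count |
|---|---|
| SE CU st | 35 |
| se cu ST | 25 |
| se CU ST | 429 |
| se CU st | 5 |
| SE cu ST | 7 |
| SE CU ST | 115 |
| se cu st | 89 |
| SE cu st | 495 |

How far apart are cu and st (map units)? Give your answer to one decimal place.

6.0 map units

The two most frequent reciprocal classes, se CU ST and SE cu st, are the parental types, so the F1 was se CU ST / SE cu st.
The two rarest classes, se CU st and SE cu ST, are the double crossovers. Comparing them with the parentals, only the st allele has switched, so st is the middle locus and the order is se – st – cu.
Crossovers in the st–cu interval produce the single-crossover classes se cu ST and SE CU st (25 + 35 = 60) plus the double crossovers (12).
RF(st–cu) = (60 + 12) / 1200 = 72/1200 = 0.0600 → 6.0 map units.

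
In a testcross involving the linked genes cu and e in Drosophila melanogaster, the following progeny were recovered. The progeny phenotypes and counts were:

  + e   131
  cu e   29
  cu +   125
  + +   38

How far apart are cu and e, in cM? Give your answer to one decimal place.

The two most frequent classes, + e (131) and cu + (125), are the parental types, so the F1 was + e / cu +.
The recombinant classes are + + and cu e: 38 + 29 = 67.
Recombination frequency = 67/323 = 0.2074 ≈ 20.7%, i.e. 20.7 cM.

20.7 cM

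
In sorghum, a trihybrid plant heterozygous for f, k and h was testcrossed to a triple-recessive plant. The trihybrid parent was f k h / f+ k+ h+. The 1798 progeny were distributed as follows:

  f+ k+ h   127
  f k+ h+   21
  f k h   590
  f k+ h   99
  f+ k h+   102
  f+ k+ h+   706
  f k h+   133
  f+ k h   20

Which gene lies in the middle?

f

The two rarest classes, f+ k h and f k+ h+, are the double crossovers. Comparing them with the parentals, only the f allele has switched, so f is the middle locus and the order is h – f – k.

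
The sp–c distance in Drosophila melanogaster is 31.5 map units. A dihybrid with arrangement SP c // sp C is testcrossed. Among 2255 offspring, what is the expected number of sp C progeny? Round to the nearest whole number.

A map distance of 31.5 map units corresponds to a recombination frequency of 0.315.
The F1 is SP c / sp C, so sp C is a parental gamete class with expected frequency (1 − r)/2 = 0.685/2 = 0.3425.
Expected number = 0.3425 × 2255 = 772.34 ≈ 772.

772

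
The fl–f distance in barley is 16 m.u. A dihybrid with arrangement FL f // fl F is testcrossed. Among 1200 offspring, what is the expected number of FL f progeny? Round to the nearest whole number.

504

A map distance of 16 m.u. corresponds to a recombination frequency of 0.160.
The F1 is FL f / fl F, so FL f is a parental gamete class with expected frequency (1 − r)/2 = 0.840/2 = 0.4200.
Expected number = 0.4200 × 1200 = 504.00 ≈ 504.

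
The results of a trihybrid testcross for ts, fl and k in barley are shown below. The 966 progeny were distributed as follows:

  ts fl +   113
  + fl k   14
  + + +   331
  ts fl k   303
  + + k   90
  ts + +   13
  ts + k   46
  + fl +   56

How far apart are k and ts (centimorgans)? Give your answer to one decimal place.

The two most frequent reciprocal classes, ts fl k and + + +, are the parental types, so the F1 was ts fl k / + + +.
The two rarest classes, + fl k and ts + +, are the double crossovers. Comparing them with the parentals, only the ts allele has switched, so ts is the middle locus and the order is k – ts – fl.
Crossovers in the k–ts interval produce the single-crossover classes ts fl + and + + k (113 + 90 = 203) plus the double crossovers (27).
RF(k–ts) = (203 + 27) / 966 = 230/966 = 0.2381 → 23.8 centimorgans.

23.8 centimorgans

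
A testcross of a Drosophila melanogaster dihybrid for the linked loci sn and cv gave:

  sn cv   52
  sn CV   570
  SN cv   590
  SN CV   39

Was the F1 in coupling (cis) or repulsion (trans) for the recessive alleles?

The two most frequent classes are SN cv (590) and sn CV (570); these are the parental (non-recombinant) types.
So the F1 carried SN cv on one chromosome and sn CV on the other — the recessive alleles are on opposite chromosomes (trans / repulsion).

trans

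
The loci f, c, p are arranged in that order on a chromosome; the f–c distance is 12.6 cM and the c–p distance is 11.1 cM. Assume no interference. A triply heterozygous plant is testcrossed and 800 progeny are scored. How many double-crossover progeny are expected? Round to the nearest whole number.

Map distances give recombination frequencies of 0.126 and 0.111 for the two intervals.
With no interference, expected double-crossover frequency = 0.126 × 0.111 = 0.01399.
Expected number = 0.01399 × 800 = 11.19 ≈ 11.

11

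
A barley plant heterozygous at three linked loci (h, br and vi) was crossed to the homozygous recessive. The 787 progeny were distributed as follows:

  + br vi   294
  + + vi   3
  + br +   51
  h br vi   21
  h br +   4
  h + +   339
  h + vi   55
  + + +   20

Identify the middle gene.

br

The two most frequent reciprocal classes, + br vi and h + +, are the parental types, so the F1 was + br vi / h + +.
The two rarest classes, + + vi and h br +, are the double crossovers. Comparing them with the parentals, only the br allele has switched, so br is the middle locus and the order is h – br – vi.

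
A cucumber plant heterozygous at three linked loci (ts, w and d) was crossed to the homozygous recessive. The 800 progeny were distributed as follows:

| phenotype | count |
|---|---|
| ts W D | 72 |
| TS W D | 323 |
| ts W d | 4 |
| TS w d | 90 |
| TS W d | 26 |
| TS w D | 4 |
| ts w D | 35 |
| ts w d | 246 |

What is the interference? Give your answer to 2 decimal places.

0.45

The two most frequent reciprocal classes, TS W D and ts w d, are the parental types, so the F1 was TS W D / ts w d.
The two rarest classes, TS w D and ts W d, are the double crossovers. Comparing them with the parentals, only the w allele has switched, so w is the middle locus and the order is d – w – ts.
d–w: (61 + 8)/800 = 0.0862; w–ts: (162 + 8)/800 = 0.2125.
Expected DCO frequency = 0.0862 × 0.2125 ≈ 0.01832; observed = 8/800 ≈ 0.01000.
Coefficient of coincidence = 0.01000/0.01832 ≈ 0.55; interference = 1 − 0.55 = 0.45.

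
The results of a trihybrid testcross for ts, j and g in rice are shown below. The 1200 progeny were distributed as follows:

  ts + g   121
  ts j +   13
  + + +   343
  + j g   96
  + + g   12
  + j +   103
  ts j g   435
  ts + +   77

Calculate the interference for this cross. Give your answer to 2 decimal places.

0.39

The two most frequent reciprocal classes, + + + and ts j g, are the parental types, so the F1 was + + + / ts j g.
The two rarest classes, + + g and ts j +, are the double crossovers. Comparing them with the parentals, only the g allele has switched, so g is the middle locus and the order is ts – g – j.
ts–g: (173 + 25)/1200 = 0.1650; g–j: (224 + 25)/1200 = 0.2075.
Expected DCO frequency = 0.1650 × 0.2075 ≈ 0.03424; observed = 25/1200 ≈ 0.02083.
Coefficient of coincidence = 0.02083/0.03424 ≈ 0.61; interference = 1 − 0.61 = 0.39.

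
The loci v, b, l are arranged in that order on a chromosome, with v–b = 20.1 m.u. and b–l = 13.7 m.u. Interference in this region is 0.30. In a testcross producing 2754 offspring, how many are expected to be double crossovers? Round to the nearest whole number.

53

Map distances give recombination frequencies of 0.201 and 0.137 for the two intervals.
With interference 0.30 (so coincidence = 0.70), expected double-crossover frequency = 0.201 × 0.137 × 0.70 = 0.01928.
Expected number = 0.01928 × 2754 = 53.09 ≈ 53.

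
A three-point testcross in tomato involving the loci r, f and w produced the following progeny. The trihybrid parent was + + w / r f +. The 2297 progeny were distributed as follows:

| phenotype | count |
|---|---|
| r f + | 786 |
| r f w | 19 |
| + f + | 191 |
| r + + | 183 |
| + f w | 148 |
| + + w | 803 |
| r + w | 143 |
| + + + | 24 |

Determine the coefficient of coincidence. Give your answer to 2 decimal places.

0.70

The two rarest classes, + + + and r f w, are the double crossovers. Comparing them with the parentals, only the w allele has switched, so w is the middle locus and the order is f – w – r.
f–w: (331 + 43)/2297 = 0.1628; w–r: (334 + 43)/2297 = 0.1641.
Expected DCO frequency = 0.1628 × 0.1641 ≈ 0.02672; observed = 43/2297 ≈ 0.01872.
Coefficient of coincidence = 0.01872/0.02672 ≈ 0.70.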